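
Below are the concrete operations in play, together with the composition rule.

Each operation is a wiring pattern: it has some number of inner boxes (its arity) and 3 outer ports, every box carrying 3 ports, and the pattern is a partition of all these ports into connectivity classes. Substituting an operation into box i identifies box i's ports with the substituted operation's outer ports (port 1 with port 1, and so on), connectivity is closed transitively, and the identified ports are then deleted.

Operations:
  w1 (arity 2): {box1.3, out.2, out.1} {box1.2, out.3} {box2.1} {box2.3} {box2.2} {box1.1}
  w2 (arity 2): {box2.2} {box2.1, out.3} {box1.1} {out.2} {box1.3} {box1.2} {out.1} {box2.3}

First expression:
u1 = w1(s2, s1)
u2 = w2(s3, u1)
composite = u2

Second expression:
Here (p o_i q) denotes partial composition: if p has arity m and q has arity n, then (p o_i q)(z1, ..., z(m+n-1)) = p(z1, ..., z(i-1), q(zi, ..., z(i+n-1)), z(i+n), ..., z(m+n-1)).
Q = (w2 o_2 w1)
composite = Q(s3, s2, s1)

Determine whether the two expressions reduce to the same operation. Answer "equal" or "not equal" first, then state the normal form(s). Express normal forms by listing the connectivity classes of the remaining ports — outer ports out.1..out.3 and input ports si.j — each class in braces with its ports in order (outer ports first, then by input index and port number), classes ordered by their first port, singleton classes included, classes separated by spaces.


equal; the common form is {out.1} {out.2} {out.3, s2.3} {s1.1} {s1.2} {s1.3} {s2.1} {s2.2} {s3.1} {s3.2} {s3.3}

The first composite normalizes to {out.1} {out.2} {out.3, s2.3} {s1.1} {s1.2} {s1.3} {s2.1} {s2.2} {s3.1} {s3.2} {s3.3}
The second composite normalizes to {out.1} {out.2} {out.3, s2.3} {s1.1} {s1.2} {s1.3} {s2.1} {s2.2} {s3.1} {s3.2} {s3.3}
One common form — equal.


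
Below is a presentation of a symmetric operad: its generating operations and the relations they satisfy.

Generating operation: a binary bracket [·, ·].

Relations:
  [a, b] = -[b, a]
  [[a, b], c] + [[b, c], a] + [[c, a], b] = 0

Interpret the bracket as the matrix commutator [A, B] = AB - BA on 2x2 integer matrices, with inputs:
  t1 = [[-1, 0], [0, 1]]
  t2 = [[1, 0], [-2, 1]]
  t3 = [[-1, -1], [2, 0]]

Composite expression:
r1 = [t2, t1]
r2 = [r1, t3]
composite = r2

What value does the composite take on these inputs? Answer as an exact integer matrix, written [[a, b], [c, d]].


[t2, t1] = [[0, 0], [4, 0]]
[[t2, t1], t3] = [[4, 0], [-4, -4]]

[[4, 0], [-4, -4]]


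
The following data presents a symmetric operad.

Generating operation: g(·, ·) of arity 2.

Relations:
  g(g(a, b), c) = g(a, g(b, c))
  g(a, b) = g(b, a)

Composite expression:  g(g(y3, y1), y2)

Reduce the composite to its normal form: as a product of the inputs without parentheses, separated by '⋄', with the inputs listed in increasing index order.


y1 ⋄ y2 ⋄ y3


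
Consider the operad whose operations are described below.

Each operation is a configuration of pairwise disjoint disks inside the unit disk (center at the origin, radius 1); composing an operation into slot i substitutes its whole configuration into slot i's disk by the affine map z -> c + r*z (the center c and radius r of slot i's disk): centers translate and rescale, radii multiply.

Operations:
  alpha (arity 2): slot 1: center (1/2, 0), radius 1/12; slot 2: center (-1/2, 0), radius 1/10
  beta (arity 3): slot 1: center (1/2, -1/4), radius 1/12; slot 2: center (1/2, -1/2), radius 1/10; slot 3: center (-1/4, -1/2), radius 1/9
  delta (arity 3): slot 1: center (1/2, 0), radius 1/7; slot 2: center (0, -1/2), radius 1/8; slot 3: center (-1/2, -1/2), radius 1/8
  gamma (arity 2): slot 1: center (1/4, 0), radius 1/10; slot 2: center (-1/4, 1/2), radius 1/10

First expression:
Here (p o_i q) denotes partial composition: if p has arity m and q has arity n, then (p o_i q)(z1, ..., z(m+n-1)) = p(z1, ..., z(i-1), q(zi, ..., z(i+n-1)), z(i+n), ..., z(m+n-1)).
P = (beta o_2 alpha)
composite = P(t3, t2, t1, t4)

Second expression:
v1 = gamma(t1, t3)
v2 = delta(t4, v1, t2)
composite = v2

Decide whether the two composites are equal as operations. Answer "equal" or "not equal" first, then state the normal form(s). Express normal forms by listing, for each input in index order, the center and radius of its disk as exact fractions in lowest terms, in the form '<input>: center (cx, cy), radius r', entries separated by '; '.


not equal; first: t1: center (9/20, -1/2), radius 1/100; t2: center (11/20, -1/2), radius 1/120; t3: center (1/2, -1/4), radius 1/12; t4: center (-1/4, -1/2), radius 1/9; second: t1: center (1/32, -1/2), radius 1/80; t2: center (-1/2, -1/2), radius 1/8; t3: center (-1/32, -7/16), radius 1/80; t4: center (1/2, 0), radius 1/7

Reducing the first expression gives t1: center (9/20, -1/2), radius 1/100; t2: center (11/20, -1/2), radius 1/120; t3: center (1/2, -1/4), radius 1/12; t4: center (-1/4, -1/2), radius 1/9
Reducing the second expression gives t1: center (1/32, -1/2), radius 1/80; t2: center (-1/2, -1/2), radius 1/8; t3: center (-1/32, -7/16), radius 1/80; t4: center (1/2, 0), radius 1/7
Different reductions; not equal.


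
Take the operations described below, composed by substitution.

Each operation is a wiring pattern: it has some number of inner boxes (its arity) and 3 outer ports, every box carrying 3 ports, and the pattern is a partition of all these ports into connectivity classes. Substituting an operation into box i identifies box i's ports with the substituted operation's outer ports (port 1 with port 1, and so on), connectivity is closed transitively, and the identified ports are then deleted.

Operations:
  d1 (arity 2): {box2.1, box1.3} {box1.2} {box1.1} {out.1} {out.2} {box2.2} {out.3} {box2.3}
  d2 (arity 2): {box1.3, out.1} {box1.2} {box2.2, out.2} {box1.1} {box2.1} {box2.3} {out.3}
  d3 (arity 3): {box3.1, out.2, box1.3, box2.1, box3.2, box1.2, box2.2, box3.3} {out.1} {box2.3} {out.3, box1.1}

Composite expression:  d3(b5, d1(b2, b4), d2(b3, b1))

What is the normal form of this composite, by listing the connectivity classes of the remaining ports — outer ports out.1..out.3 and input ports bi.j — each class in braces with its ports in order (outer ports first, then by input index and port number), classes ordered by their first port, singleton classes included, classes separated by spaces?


{out.1} {out.2, b1.2, b3.3, b5.2, b5.3} {out.3, b5.1} {b1.1} {b1.3} {b2.1} {b2.2} {b2.3, b4.1} {b3.1} {b3.2} {b4.2} {b4.3}

Reachability decides: close wires over d3-identified ports.
through d1, on inputs (b2, b4): {out.1} {out.2} {out.3} {b2.1} {b2.2} {b2.3, b4.1} {b4.2} {b4.3} (out.j = stage outer ports)
through d2, on inputs (b3, b1): {out.1, b3.3} {out.2, b1.2} {out.3} {b1.1} {b1.3} {b3.1} {b3.2} (out.j = stage outer ports)
through d3, on inputs (b5, b2, b4, b3, b1): {out.1} {out.2, b1.2, b3.3, b5.2, b5.3} {out.3, b5.1} {b1.1} {b1.3} {b2.1} {b2.2} {b2.3, b4.1} {b3.1} {b3.2} {b4.2} {b4.3} (out.j = stage outer ports)


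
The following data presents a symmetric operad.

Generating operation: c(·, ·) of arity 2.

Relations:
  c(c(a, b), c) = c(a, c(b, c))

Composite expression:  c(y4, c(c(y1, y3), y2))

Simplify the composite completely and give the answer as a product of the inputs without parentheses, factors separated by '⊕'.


Every regrouping of c is equal, so read the y-inputs in written order.
c(y1, y3) spells out as y1 ⊕ y3
c(c(y1, y3), y2) spells out as y1 ⊕ y3 ⊕ y2
c(y4, c(c(y1, y3), y2)) spells out as y4 ⊕ y1 ⊕ y3 ⊕ y2

y4 ⊕ y1 ⊕ y3 ⊕ y2


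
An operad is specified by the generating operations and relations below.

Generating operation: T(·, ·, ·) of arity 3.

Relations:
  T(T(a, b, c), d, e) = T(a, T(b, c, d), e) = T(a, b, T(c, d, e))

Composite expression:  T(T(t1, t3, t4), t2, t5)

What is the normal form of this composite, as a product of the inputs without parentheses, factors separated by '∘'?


t1 ∘ t3 ∘ t4 ∘ t2 ∘ t5


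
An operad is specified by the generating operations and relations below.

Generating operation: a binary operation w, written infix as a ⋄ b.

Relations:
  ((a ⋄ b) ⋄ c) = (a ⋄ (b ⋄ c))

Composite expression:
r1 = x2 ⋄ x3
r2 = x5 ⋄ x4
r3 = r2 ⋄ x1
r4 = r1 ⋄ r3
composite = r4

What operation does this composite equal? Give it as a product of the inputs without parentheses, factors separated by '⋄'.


x2 ⋄ x3 ⋄ x5 ⋄ x4 ⋄ x1

Key point: w is associative — brackets drop, the x-order remains.
(x2 ⋄ x3) collapses to x2 ⋄ x3
(x5 ⋄ x4) collapses to x5 ⋄ x4
((x5 ⋄ x4) ⋄ x1) collapses to x5 ⋄ x4 ⋄ x1
((x2 ⋄ x3) ⋄ ((x5 ⋄ x4) ⋄ x1)) collapses to x2 ⋄ x3 ⋄ x5 ⋄ x4 ⋄ x1


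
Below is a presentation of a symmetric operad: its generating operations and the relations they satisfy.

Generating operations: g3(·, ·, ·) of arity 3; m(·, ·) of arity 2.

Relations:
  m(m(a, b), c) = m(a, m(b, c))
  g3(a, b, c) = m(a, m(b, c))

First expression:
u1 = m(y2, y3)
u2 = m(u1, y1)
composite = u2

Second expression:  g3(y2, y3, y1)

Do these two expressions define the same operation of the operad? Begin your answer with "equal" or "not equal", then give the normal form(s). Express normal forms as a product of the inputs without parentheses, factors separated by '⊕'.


The first expression, normalized: y2 ⊕ y3 ⊕ y1
The second expression, normalized: y2 ⊕ y3 ⊕ y1
The normal forms match — equal.

equal; both compose to y2 ⊕ y3 ⊕ y1


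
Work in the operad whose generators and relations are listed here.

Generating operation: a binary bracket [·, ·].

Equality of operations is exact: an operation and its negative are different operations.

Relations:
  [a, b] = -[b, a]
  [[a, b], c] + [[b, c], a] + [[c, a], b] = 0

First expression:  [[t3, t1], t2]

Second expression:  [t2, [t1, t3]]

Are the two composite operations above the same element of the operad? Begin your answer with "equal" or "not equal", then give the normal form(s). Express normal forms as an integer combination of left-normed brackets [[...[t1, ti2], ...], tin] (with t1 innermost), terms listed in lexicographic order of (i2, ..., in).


equal: each reduces to -[[t1, t3], t2]

The first expression reduces to -[[t1, t3], t2]
The second expression reduces to -[[t1, t3], t2]
Both agree, so they are equal.


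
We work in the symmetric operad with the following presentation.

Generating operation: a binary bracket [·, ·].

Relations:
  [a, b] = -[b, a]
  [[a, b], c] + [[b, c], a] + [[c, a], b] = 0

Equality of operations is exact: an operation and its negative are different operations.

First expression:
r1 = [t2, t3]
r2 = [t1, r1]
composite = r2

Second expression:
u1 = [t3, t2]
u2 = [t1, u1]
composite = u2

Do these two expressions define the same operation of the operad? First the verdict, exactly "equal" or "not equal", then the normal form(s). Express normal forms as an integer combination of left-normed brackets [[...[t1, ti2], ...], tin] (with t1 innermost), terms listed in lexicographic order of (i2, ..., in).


not equal; first: [[t1, t2], t3] - [[t1, t3], t2]; second: -[[t1, t2], t3] + [[t1, t3], t2]

Reducing the first expression gives [[t1, t2], t3] - [[t1, t3], t2]
Reducing the second expression gives -[[t1, t2], t3] + [[t1, t3], t2]
No match — not equal.


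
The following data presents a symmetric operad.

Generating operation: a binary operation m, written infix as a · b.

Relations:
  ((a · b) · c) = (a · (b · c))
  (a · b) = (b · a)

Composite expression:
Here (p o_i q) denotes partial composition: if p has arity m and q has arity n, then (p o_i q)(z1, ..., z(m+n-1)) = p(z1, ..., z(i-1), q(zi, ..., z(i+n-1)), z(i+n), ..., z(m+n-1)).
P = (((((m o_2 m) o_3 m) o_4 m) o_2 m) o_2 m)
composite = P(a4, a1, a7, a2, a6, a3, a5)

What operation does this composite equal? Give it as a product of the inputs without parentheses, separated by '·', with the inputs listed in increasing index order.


Any arrangement under m is one operation, so sort the a-inputs.
(a1 · a7) collapses to a1 · a7
((a1 · a7) · a2) collapses to a1 · a7 · a2
(a3 · a5) collapses to a3 · a5
(a6 · (a3 · a5)) collapses to a6 · a3 · a5
(((a1 · a7) · a2) · (a6 · (a3 · a5))) collapses to a1 · a7 · a2 · a6 · a3 · a5
(a4 · (((a1 · a7) · a2) · (a6 · (a3 · a5)))) collapses to a4 · a1 · a7 · a2 · a6 · a3 · a5
putting the inputs in ascending order: a1 · a2 · a3 · a4 · a5 · a6 · a7

a1 · a2 · a3 · a4 · a5 · a6 · a7


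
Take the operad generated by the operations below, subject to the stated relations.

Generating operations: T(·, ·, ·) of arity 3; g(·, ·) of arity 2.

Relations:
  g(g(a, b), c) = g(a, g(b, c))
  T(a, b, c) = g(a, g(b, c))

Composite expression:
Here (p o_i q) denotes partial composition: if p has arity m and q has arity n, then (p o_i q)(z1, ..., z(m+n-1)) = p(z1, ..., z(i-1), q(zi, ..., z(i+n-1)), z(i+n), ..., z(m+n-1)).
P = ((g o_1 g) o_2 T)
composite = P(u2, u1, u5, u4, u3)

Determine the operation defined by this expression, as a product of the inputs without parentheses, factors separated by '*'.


u2 * u1 * u5 * u4 * u3


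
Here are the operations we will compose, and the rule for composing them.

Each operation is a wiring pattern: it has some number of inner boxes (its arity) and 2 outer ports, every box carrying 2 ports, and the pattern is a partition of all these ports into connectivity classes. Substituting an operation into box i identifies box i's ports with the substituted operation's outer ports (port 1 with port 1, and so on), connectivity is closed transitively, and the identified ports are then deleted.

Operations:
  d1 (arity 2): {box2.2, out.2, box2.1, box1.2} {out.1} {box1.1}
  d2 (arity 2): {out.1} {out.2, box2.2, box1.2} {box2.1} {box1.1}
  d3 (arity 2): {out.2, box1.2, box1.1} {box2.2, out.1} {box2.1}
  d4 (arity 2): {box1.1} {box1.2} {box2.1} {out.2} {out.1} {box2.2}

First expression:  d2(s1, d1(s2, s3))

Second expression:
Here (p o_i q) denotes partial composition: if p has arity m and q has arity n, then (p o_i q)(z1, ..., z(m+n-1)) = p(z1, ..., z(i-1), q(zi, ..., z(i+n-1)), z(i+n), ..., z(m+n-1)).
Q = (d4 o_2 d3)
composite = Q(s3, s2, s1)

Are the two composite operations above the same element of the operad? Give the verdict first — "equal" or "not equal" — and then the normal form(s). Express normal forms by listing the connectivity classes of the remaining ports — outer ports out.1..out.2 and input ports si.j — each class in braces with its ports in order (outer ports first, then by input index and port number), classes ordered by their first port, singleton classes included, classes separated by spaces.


not equal; the first gives {out.1} {out.2, s1.2, s2.2, s3.1, s3.2} {s1.1} {s2.1} and the second {out.1} {out.2} {s1.1} {s1.2} {s2.1, s2.2} {s3.1} {s3.2}

In normal form, the first expression is {out.1} {out.2, s1.2, s2.2, s3.1, s3.2} {s1.1} {s2.1}
In normal form, the second expression is {out.1} {out.2} {s1.1} {s1.2} {s2.1, s2.2} {s3.1} {s3.2}
The normal forms differ: not equal.


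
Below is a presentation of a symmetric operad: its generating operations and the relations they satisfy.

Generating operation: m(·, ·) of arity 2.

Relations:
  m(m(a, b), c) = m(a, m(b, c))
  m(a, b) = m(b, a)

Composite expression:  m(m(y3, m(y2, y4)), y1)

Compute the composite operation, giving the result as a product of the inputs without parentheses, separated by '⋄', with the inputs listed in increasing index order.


y1 ⋄ y2 ⋄ y3 ⋄ y4


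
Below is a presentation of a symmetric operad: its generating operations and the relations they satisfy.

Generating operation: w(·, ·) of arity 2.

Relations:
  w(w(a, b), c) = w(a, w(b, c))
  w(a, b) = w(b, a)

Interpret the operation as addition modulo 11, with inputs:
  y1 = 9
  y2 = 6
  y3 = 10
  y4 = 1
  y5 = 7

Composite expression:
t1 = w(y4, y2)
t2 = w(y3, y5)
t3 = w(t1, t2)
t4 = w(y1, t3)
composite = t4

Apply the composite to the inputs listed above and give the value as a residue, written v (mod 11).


w(y4, y2) = 7
w(y3, y5) = 6
w(w(y4, y2), w(y3, y5)) = 2
w(y1, w(w(y4, y2), w(y3, y5))) = 0

0 (mod 11)


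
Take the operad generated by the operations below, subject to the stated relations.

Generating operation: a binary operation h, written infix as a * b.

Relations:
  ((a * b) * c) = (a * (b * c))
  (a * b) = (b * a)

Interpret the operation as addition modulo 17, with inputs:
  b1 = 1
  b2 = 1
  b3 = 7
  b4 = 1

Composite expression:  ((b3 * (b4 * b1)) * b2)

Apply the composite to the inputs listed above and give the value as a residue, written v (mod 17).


10 (mod 17)

(b4 * b1) = 2
(b3 * (b4 * b1)) = 9
((b3 * (b4 * b1)) * b2) = 10


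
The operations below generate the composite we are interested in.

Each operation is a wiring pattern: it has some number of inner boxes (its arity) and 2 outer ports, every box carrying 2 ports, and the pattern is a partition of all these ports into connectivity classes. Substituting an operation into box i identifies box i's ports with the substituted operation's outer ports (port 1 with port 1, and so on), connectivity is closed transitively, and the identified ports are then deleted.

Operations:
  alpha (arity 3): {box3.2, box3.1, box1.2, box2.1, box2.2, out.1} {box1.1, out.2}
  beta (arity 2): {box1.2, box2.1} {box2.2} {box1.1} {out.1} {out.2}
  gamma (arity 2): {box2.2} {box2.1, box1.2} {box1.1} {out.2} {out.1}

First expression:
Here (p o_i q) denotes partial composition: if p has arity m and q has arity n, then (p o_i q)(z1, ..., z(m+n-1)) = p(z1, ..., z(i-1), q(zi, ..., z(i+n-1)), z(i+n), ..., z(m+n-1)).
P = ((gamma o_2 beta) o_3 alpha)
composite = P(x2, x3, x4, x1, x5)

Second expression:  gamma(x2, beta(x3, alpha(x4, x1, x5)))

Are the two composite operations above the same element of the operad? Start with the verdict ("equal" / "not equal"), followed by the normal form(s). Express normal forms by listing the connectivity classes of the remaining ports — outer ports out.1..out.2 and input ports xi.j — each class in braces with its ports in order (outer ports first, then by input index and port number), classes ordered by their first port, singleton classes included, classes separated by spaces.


equal — both sides give {out.1} {out.2} {x1.1, x1.2, x3.2, x4.2, x5.1, x5.2} {x2.1} {x2.2} {x3.1} {x4.1}

The first expression reduces to {out.1} {out.2} {x1.1, x1.2, x3.2, x4.2, x5.1, x5.2} {x2.1} {x2.2} {x3.1} {x4.1}
The second expression reduces to {out.1} {out.2} {x1.1, x1.2, x3.2, x4.2, x5.1, x5.2} {x2.1} {x2.2} {x3.1} {x4.1}
One common form — equal.


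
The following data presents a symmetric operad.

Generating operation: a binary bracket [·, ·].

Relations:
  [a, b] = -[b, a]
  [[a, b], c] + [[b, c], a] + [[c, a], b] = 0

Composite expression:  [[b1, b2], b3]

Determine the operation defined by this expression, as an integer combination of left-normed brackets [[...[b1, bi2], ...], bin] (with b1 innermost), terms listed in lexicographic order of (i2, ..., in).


[[b1, b2], b3]

Left-normed coefficients sit on the b1-initial expansion words.
Composite bracket: [[b1, b2], b3]
Full expansion: 4 signed words from ab - ba (2^2 = 4).
Keep just the words that open with b1:
  sign of b1b2b3 is +1, so it contributes +[[b1, b2], b3]


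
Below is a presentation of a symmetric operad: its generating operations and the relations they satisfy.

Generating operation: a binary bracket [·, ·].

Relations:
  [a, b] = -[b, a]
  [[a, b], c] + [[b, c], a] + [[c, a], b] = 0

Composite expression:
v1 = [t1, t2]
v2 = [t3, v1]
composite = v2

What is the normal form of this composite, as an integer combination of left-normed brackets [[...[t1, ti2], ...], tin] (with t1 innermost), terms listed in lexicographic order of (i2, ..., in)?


-[[t1, t2], t3]


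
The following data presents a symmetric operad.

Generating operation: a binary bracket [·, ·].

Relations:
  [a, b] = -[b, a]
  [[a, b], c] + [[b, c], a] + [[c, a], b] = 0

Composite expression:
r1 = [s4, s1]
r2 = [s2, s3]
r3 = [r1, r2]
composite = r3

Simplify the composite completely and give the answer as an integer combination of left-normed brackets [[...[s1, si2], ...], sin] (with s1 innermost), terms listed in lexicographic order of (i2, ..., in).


-[[[s1, s4], s2], s3] + [[[s1, s4], s3], s2]

Left-normed coefficients sit on the s1-initial expansion words.
Composite bracket: [[s4, s1], [s2, s3]]
Under [a, b] = ab - ba we get 8 signed associative words (2^3 = 8).
Words beginning with s1 determine it all:
  s1s4s2s3 appears with sign -1, giving the term -[[[s1, s4], s2], s3]
  s1s4s3s2 appears with sign +1, giving the term +[[[s1, s4], s3], s2]


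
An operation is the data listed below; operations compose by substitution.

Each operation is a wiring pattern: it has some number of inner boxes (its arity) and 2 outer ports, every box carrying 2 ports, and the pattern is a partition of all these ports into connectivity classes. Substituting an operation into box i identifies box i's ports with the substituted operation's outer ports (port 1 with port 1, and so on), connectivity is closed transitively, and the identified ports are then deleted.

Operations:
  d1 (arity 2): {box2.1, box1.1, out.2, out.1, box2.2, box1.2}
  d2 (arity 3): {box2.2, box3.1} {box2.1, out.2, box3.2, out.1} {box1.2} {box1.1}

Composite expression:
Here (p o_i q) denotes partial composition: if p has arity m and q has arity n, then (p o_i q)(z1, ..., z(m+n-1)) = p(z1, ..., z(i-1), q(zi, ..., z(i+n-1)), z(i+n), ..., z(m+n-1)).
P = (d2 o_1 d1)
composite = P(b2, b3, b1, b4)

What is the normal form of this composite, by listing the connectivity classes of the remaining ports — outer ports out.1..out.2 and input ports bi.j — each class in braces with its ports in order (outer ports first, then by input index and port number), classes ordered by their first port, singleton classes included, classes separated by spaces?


After gluing at d2, chains via deleted ports link the b-ports.
stage d1: inputs (b2, b3), connectivity {out.1, out.2, b2.1, b2.2, b3.1, b3.2}, out.j its boundary
stage d2: inputs (b2, b3, b1, b4), connectivity {out.1, out.2, b1.1, b4.2} {b1.2, b4.1} {b2.1, b2.2, b3.1, b3.2}, out.j its boundary

{out.1, out.2, b1.1, b4.2} {b1.2, b4.1} {b2.1, b2.2, b3.1, b3.2}


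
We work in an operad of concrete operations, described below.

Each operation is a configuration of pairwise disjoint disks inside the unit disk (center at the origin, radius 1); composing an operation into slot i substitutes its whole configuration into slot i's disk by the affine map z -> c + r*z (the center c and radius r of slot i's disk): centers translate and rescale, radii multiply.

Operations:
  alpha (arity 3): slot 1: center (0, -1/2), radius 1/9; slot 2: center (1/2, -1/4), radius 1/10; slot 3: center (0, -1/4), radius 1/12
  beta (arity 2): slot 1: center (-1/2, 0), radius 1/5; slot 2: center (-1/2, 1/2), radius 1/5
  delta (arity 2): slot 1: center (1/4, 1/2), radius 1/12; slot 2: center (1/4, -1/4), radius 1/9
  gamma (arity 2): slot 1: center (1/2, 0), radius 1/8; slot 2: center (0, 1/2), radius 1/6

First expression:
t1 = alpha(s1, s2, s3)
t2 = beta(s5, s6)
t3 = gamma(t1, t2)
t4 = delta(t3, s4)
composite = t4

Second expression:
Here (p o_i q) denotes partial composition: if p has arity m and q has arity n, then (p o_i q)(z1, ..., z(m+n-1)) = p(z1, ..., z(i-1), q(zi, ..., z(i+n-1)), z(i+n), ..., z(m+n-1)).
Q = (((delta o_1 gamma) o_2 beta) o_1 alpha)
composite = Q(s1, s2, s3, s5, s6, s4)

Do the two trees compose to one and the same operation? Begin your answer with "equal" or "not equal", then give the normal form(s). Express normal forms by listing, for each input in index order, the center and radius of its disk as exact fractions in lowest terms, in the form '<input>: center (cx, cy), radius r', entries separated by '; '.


Normal form of the first expression: s1: center (7/24, 95/192), radius 1/864; s2: center (19/64, 191/384), radius 1/960; s3: center (7/24, 191/384), radius 1/1152; s4: center (1/4, -1/4), radius 1/9; s5: center (35/144, 13/24), radius 1/360; s6: center (35/144, 79/144), radius 1/360
Normal form of the second expression: s1: center (7/24, 95/192), radius 1/864; s2: center (19/64, 191/384), radius 1/960; s3: center (7/24, 191/384), radius 1/1152; s4: center (1/4, -1/4), radius 1/9; s5: center (35/144, 13/24), radius 1/360; s6: center (35/144, 79/144), radius 1/360
The forms coincide; equal.

equal; the common form is s1: center (7/24, 95/192), radius 1/864; s2: center (19/64, 191/384), radius 1/960; s3: center (7/24, 191/384), radius 1/1152; s4: center (1/4, -1/4), radius 1/9; s5: center (35/144, 13/24), radius 1/360; s6: center (35/144, 79/144), radius 1/360


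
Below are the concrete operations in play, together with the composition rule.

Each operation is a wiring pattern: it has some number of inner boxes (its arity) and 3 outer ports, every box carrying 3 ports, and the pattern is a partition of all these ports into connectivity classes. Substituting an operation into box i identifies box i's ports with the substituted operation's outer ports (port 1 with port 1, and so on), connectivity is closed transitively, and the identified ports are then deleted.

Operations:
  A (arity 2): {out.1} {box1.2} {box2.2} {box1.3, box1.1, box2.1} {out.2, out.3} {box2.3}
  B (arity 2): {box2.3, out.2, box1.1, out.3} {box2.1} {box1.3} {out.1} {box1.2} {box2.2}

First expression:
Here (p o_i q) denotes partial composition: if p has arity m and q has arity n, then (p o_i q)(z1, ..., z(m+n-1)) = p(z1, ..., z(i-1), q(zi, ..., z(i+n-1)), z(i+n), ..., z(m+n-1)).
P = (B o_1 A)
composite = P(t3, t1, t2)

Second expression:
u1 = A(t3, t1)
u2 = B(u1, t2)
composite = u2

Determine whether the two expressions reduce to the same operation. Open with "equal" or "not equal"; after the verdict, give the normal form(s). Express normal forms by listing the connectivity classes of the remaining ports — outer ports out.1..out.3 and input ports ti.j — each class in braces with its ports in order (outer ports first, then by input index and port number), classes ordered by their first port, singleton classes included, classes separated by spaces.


The first expression, normalized: {out.1} {out.2, out.3, t2.3} {t1.1, t3.1, t3.3} {t1.2} {t1.3} {t2.1} {t2.2} {t3.2}
The second expression, normalized: {out.1} {out.2, out.3, t2.3} {t1.1, t3.1, t3.3} {t1.2} {t1.3} {t2.1} {t2.2} {t3.2}
The normal forms match — equal.

equal — both sides give {out.1} {out.2, out.3, t2.3} {t1.1, t3.1, t3.3} {t1.2} {t1.3} {t2.1} {t2.2} {t3.2}


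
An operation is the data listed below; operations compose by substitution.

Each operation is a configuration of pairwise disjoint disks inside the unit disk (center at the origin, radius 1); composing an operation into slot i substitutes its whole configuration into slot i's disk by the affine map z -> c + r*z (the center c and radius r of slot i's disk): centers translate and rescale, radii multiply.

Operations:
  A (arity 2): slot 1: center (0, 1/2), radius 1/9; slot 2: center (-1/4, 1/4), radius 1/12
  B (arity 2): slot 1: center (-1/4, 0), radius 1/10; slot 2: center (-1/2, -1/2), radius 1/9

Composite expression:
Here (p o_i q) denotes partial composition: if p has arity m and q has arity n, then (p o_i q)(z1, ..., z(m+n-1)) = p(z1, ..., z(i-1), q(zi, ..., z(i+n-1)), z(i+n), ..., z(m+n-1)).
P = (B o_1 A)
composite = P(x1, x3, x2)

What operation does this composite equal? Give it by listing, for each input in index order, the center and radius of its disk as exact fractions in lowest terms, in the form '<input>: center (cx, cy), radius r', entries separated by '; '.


Follow each x-input down from B: c' goes to c + r*c', radius to r*r'.
x1: after 2 affine steps, its disk has center (-1/4, 1/20), radius 1/90
x3: after 2 affine steps, its disk has center (-11/40, 1/40), radius 1/120
x2: after 1 affine step, its disk has center (-1/2, -1/2), radius 1/9

x1: center (-1/4, 1/20), radius 1/90; x2: center (-1/2, -1/2), radius 1/9; x3: center (-11/40, 1/40), radius 1/120


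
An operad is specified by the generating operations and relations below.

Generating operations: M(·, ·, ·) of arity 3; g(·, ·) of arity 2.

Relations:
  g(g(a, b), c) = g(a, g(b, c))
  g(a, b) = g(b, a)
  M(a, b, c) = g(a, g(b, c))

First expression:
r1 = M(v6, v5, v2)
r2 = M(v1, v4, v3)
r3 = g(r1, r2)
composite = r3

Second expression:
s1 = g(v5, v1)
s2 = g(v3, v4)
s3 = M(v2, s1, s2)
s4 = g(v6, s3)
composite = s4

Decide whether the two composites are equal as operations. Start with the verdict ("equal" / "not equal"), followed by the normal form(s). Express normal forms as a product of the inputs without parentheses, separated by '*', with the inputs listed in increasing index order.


equal — both sides give v1 * v2 * v3 * v4 * v5 * v6

The first composite normalizes to v1 * v2 * v3 * v4 * v5 * v6
The second composite normalizes to v1 * v2 * v3 * v4 * v5 * v6
Same normal form: equal.


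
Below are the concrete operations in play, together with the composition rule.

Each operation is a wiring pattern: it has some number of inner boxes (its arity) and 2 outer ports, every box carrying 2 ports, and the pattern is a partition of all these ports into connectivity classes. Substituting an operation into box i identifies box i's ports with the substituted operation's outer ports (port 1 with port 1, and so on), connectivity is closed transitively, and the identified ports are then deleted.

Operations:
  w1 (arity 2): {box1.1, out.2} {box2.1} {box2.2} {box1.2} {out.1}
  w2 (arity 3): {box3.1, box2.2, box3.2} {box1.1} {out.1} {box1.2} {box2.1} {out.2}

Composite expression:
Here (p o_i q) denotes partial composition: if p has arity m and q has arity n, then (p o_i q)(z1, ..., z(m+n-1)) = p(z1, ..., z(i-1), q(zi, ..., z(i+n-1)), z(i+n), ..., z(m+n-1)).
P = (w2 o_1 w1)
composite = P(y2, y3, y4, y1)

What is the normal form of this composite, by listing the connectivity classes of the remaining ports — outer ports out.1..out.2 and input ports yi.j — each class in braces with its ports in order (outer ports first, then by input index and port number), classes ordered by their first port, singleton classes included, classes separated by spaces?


{out.1} {out.2} {y1.1, y1.2, y4.2} {y2.1} {y2.2} {y3.1} {y3.2} {y4.1}

Connectivity passes through glued w2-boundaries; trace each wire chain.
composing w1 on (y2, y3), with out.j its own outer ports: {out.1} {out.2, y2.1} {y2.2} {y3.1} {y3.2}
composing w2 on (y2, y3, y4, y1), with out.j its own outer ports: {out.1} {out.2} {y1.1, y1.2, y4.2} {y2.1} {y2.2} {y3.1} {y3.2} {y4.1}


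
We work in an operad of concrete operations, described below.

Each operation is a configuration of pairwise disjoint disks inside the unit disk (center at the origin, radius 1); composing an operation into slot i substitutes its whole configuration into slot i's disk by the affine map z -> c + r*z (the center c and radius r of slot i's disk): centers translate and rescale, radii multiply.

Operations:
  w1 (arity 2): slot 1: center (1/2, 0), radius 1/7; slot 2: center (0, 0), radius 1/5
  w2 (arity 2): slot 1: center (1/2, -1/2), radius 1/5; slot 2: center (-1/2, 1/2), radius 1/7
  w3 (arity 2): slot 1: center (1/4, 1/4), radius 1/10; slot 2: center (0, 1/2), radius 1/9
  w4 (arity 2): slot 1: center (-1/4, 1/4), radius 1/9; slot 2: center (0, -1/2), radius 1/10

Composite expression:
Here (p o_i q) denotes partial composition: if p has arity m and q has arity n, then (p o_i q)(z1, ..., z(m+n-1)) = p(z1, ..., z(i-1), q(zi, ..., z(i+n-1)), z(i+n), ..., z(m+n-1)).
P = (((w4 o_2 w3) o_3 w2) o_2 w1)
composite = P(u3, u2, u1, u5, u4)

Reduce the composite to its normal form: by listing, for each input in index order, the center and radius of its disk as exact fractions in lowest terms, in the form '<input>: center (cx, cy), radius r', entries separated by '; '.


u1: center (1/40, -19/40), radius 1/500; u2: center (3/100, -19/40), radius 1/700; u3: center (-1/4, 1/4), radius 1/9; u4: center (-1/180, -4/9), radius 1/630; u5: center (1/180, -41/90), radius 1/450


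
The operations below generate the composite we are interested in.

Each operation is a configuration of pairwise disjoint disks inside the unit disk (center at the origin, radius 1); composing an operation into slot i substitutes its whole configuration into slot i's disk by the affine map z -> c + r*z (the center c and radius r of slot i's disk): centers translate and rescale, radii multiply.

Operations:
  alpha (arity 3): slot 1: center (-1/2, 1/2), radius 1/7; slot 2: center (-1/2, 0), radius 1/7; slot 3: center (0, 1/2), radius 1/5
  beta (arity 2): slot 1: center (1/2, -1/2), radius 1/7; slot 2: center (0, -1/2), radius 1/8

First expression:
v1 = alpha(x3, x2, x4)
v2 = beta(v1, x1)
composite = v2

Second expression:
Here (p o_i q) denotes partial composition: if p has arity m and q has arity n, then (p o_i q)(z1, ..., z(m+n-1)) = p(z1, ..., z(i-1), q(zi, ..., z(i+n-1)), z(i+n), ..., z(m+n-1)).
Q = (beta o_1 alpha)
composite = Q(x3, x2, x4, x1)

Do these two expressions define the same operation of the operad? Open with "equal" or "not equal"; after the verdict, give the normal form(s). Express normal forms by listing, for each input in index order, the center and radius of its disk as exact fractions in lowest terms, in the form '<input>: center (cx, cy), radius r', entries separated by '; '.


The first expression, normalized: x1: center (0, -1/2), radius 1/8; x2: center (3/7, -1/2), radius 1/49; x3: center (3/7, -3/7), radius 1/49; x4: center (1/2, -3/7), radius 1/35
The second expression, normalized: x1: center (0, -1/2), radius 1/8; x2: center (3/7, -1/2), radius 1/49; x3: center (3/7, -3/7), radius 1/49; x4: center (1/2, -3/7), radius 1/35
Same normal form: equal.

equal; the common form is x1: center (0, -1/2), radius 1/8; x2: center (3/7, -1/2), radius 1/49; x3: center (3/7, -3/7), radius 1/49; x4: center (1/2, -3/7), radius 1/35


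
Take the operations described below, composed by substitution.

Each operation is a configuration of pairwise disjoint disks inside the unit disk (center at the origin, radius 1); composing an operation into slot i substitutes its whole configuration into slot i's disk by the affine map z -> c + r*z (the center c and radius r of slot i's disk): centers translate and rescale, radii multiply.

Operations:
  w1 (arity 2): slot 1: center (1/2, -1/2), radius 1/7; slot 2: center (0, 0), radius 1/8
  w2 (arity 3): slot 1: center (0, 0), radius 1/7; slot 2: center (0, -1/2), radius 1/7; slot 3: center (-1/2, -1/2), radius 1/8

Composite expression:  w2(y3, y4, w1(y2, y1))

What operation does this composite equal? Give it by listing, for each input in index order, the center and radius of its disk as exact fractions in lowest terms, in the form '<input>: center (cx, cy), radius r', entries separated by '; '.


y1: center (-1/2, -1/2), radius 1/64; y2: center (-7/16, -9/16), radius 1/56; y3: center (0, 0), radius 1/7; y4: center (0, -1/2), radius 1/7

Each y-disk chains the slot maps above it in w2; radii multiply.
y3 passes through 1 substitution, ending at center (0, 0), radius 1/7
y4 passes through 1 substitution, ending at center (0, -1/2), radius 1/7
y2 passes through 2 substitutions, ending at center (-7/16, -9/16), radius 1/56
y1 passes through 2 substitutions, ending at center (-1/2, -1/2), radius 1/64


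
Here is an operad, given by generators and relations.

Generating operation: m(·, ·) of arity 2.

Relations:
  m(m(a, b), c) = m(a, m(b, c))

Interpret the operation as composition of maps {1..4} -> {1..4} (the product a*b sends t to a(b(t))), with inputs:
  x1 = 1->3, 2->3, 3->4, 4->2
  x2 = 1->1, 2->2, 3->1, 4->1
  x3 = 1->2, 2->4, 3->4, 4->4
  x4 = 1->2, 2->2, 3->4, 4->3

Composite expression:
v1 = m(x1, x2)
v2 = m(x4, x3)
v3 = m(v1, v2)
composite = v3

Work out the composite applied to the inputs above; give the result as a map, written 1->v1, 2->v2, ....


1->3, 2->3, 3->3, 4->3

m(x1, x2) = 1->3, 2->3, 3->3, 4->3
m(x4, x3) = 1->2, 2->3, 3->3, 4->3
m(m(x1, x2), m(x4, x3)) = 1->3, 2->3, 3->3, 4->3


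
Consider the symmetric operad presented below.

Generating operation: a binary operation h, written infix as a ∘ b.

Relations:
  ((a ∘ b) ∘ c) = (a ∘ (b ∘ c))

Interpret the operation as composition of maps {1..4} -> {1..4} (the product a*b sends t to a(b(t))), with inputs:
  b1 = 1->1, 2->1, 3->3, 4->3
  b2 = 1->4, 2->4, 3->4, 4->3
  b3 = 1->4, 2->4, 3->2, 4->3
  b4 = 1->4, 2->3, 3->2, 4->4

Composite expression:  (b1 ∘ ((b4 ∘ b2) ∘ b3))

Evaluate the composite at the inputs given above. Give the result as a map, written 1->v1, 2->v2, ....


1->1, 2->1, 3->3, 4->3

(b4 ∘ b2) = 1->4, 2->4, 3->4, 4->2
((b4 ∘ b2) ∘ b3) = 1->2, 2->2, 3->4, 4->4
(b1 ∘ ((b4 ∘ b2) ∘ b3)) = 1->1, 2->1, 3->3, 4->3


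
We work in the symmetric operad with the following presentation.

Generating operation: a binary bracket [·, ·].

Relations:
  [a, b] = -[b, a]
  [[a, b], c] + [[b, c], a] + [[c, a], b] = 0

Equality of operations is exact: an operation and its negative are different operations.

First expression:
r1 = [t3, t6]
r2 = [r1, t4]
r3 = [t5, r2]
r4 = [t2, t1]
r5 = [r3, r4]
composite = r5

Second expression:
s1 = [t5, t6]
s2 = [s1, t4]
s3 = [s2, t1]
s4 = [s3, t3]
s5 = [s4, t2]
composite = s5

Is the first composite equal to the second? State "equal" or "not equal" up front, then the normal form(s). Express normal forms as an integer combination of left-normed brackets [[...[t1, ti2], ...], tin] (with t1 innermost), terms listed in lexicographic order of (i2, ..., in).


not equal — first -[[[[[t1, t2], t3], t6], t4], t5] + [[[[[t1, t2], t4], t3], t6], t5] - [[[[[t1, t2], t4], t6], t3], t5] + [[[[[t1, t2], t5], t3], t6], t4] - [[[[[t1, t2], t5], t4], t3], t6] + [[[[[t1, t2], t5], t4], t6], t3] - [[[[[t1, t2], t5], t6], t3], t4] + [[[[[t1, t2], t6], t3], t4], t5], second [[[[[t1, t4], t5], t6], t3], t2] - [[[[[t1, t4], t6], t5], t3], t2] - [[[[[t1, t5], t6], t4], t3], t2] + [[[[[t1, t6], t5], t4], t3], t2]

The first expression, normalized: -[[[[[t1, t2], t3], t6], t4], t5] + [[[[[t1, t2], t4], t3], t6], t5] - [[[[[t1, t2], t4], t6], t3], t5] + [[[[[t1, t2], t5], t3], t6], t4] - [[[[[t1, t2], t5], t4], t3], t6] + [[[[[t1, t2], t5], t4], t6], t3] - [[[[[t1, t2], t5], t6], t3], t4] + [[[[[t1, t2], t6], t3], t4], t5]
The second expression, normalized: [[[[[t1, t4], t5], t6], t3], t2] - [[[[[t1, t4], t6], t5], t3], t2] - [[[[[t1, t5], t6], t4], t3], t2] + [[[[[t1, t6], t5], t4], t3], t2]
The forms do not match — not equal.


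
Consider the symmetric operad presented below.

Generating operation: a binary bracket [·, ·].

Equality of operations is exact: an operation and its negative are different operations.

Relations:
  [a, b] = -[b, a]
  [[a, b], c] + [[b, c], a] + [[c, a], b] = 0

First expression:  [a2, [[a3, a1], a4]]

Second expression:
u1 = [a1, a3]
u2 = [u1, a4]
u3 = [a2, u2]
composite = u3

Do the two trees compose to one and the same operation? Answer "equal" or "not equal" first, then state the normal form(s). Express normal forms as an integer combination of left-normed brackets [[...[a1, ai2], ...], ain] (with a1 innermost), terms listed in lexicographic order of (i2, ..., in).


not equal: they reduce to [[[a1, a3], a4], a2] and -[[[a1, a3], a4], a2]


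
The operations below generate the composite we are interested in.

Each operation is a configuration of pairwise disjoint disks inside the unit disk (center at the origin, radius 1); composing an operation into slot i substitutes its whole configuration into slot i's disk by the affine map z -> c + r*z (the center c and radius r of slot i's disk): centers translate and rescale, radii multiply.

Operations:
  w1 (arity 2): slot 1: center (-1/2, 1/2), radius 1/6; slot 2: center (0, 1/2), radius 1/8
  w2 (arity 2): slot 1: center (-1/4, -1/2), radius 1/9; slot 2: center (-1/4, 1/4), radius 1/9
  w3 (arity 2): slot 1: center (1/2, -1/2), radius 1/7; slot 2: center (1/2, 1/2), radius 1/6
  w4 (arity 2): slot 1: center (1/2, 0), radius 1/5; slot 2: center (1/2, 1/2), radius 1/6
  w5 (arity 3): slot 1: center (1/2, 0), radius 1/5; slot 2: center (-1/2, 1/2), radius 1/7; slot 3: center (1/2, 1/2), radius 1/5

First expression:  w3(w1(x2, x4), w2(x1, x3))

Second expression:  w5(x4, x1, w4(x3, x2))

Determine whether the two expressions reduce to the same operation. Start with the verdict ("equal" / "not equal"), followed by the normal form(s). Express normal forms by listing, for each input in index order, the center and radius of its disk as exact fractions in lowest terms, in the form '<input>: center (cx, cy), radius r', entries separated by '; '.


not equal; first: x1: center (11/24, 5/12), radius 1/54; x2: center (3/7, -3/7), radius 1/42; x3: center (11/24, 13/24), radius 1/54; x4: center (1/2, -3/7), radius 1/56; second: x1: center (-1/2, 1/2), radius 1/7; x2: center (3/5, 3/5), radius 1/30; x3: center (3/5, 1/2), radius 1/25; x4: center (1/2, 0), radius 1/5

Normal form of the first expression: x1: center (11/24, 5/12), radius 1/54; x2: center (3/7, -3/7), radius 1/42; x3: center (11/24, 13/24), radius 1/54; x4: center (1/2, -3/7), radius 1/56
Normal form of the second expression: x1: center (-1/2, 1/2), radius 1/7; x2: center (3/5, 3/5), radius 1/30; x3: center (3/5, 1/2), radius 1/25; x4: center (1/2, 0), radius 1/5
Different reductions; not equal.
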